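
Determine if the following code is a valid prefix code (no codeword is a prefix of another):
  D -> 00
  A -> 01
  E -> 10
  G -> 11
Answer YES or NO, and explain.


Checking each pair (does one codeword prefix another?):
  D='00' vs A='01': no prefix
  D='00' vs E='10': no prefix
  D='00' vs G='11': no prefix
  A='01' vs D='00': no prefix
  A='01' vs E='10': no prefix
  A='01' vs G='11': no prefix
  E='10' vs D='00': no prefix
  E='10' vs A='01': no prefix
  E='10' vs G='11': no prefix
  G='11' vs D='00': no prefix
  G='11' vs A='01': no prefix
  G='11' vs E='10': no prefix
No violation found over all pairs.

YES -- this is a valid prefix code. No codeword is a prefix of any other codeword.


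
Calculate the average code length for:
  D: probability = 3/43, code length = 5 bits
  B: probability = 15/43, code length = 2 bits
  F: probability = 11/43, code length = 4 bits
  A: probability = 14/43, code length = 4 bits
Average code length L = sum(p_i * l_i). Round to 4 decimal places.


Weighted contributions p_i * l_i:
  D: (3/43) * 5 = 15/43
  B: (15/43) * 2 = 30/43
  F: (11/43) * 4 = 44/43
  A: (14/43) * 4 = 56/43
Sum = (15 + 30 + 44 + 56)/43 = 145/43

L = 145/43 = 3.3721 bits/symbol


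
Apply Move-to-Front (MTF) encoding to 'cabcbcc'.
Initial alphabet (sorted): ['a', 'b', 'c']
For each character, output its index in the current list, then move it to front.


MTF encoding:
'c': index 2 in ['a', 'b', 'c'] -> ['c', 'a', 'b']
'a': index 1 in ['c', 'a', 'b'] -> ['a', 'c', 'b']
'b': index 2 in ['a', 'c', 'b'] -> ['b', 'a', 'c']
'c': index 2 in ['b', 'a', 'c'] -> ['c', 'b', 'a']
'b': index 1 in ['c', 'b', 'a'] -> ['b', 'c', 'a']
'c': index 1 in ['b', 'c', 'a'] -> ['c', 'b', 'a']
'c': index 0 in ['c', 'b', 'a'] -> ['c', 'b', 'a']


Output: [2, 1, 2, 2, 1, 1, 0]


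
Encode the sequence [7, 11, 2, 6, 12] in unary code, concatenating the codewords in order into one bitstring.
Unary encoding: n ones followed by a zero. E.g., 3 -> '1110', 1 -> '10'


Encode each number as n ones followed by a terminating 0:
  7 -> 11111110 (8 bits)
  11 -> 111111111110 (12 bits)
  2 -> 110 (3 bits)
  6 -> 1111110 (7 bits)
  12 -> 1111111111110 (13 bits)
Total length = 8 + 12 + 3 + 7 + 13 = 43 bits.

Unary([7, 11, 2, 6, 12]) = 1111111011111111111011011111101111111111110 (43 bits)


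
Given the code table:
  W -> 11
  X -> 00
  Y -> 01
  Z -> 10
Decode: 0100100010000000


Decoding:
01 -> Y
00 -> X
10 -> Z
00 -> X
10 -> Z
00 -> X
00 -> X
00 -> X


Result: YXZXZXXX


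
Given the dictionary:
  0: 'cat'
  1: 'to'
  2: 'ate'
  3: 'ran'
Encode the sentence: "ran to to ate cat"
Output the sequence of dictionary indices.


Look up each word in the dictionary:
  'ran' -> 3
  'to' -> 1
  'to' -> 1
  'ate' -> 2
  'cat' -> 0

Encoded: [3, 1, 1, 2, 0]


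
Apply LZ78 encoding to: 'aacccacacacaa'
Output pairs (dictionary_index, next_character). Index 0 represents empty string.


LZ78 encoding steps:
Dictionary: {0: ''}
Step 1: w='' (idx 0), next='a' -> output (0, 'a'), add 'a' as idx 1
Step 2: w='a' (idx 1), next='c' -> output (1, 'c'), add 'ac' as idx 2
Step 3: w='' (idx 0), next='c' -> output (0, 'c'), add 'c' as idx 3
Step 4: w='c' (idx 3), next='a' -> output (3, 'a'), add 'ca' as idx 4
Step 5: w='ca' (idx 4), next='c' -> output (4, 'c'), add 'cac' as idx 5
Step 6: w='ac' (idx 2), next='a' -> output (2, 'a'), add 'aca' as idx 6
Step 7: w='a' (idx 1), end of input -> output (1, '')


Encoded: [(0, 'a'), (1, 'c'), (0, 'c'), (3, 'a'), (4, 'c'), (2, 'a'), (1, '')]


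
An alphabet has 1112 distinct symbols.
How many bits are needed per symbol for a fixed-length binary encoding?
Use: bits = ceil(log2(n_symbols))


log2(1112) = 10.1189
Bracket: 2^10 = 1024 < 1112 <= 2^11 = 2048
So ceil(log2(1112)) = 11

bits = ceil(log2(1112)) = ceil(10.1189) = 11 bits


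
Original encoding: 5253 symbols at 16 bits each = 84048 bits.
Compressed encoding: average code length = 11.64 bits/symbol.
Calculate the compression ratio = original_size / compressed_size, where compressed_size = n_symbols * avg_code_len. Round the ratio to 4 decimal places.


original_size = n_symbols * orig_bits = 5253 * 16 = 84048 bits
compressed_size = n_symbols * avg_code_len = 5253 * 11.64 = 61144.92 bits
ratio = original_size / compressed_size = 84048 / 61144.92 = 1.3746

Compression ratio = 1.3746


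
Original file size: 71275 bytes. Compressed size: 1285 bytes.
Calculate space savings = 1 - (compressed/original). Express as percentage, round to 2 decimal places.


ratio = compressed/original = 1285/71275 = 0.018029
savings = 1 - ratio = 1 - 0.018029 = 0.981971
as a percentage: 0.981971 * 100 = 98.2%

Space savings = 1 - 1285/71275 = 98.2%


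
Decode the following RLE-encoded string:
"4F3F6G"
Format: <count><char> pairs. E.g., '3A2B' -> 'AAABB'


Expanding each <count><char> pair:
  4F -> 'FFFF'
  3F -> 'FFF'
  6G -> 'GGGGGG'

Decoded = FFFFFFFGGGGGG


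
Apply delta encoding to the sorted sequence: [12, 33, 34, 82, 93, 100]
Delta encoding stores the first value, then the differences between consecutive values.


First value: 12
Deltas:
  33 - 12 = 21
  34 - 33 = 1
  82 - 34 = 48
  93 - 82 = 11
  100 - 93 = 7


Delta encoded: [12, 21, 1, 48, 11, 7]


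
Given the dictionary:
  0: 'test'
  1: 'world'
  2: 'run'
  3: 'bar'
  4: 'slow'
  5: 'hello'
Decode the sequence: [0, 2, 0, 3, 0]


Look up each index in the dictionary:
  0 -> 'test'
  2 -> 'run'
  0 -> 'test'
  3 -> 'bar'
  0 -> 'test'

Decoded: "test run test bar test"


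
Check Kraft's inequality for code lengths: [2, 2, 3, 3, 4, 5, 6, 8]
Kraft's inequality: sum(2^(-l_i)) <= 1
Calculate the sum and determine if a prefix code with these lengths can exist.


Sum = 2^(-2) + 2^(-2) + 2^(-3) + 2^(-3) + 2^(-4) + 2^(-5) + 2^(-6) + 2^(-8)
    = 0.25 + 0.25 + 0.125 + 0.125 + 0.0625 + 0.03125 + 0.015625 + 0.00390625
    = 221/256 = 0.86328125
Since 0.86328125 <= 1, Kraft's inequality IS satisfied.
A prefix code with these lengths CAN exist.

Kraft sum = 0.86328125. Satisfied.


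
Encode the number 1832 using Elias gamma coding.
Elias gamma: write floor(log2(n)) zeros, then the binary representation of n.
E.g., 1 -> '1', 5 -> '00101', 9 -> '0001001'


num_bits = floor(log2(1832)) + 1 = 11
leading_zeros = num_bits - 1 = 10
binary(1832) = 11100101000

Elias gamma(1832) = '0000000000' + '11100101000' = 000000000011100101000 (21 bits)


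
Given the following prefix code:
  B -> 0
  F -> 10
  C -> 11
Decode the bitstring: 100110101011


Decoding step by step:
Bits 10 -> F
Bits 0 -> B
Bits 11 -> C
Bits 0 -> B
Bits 10 -> F
Bits 10 -> F
Bits 11 -> C


Decoded message: FBCBFFC


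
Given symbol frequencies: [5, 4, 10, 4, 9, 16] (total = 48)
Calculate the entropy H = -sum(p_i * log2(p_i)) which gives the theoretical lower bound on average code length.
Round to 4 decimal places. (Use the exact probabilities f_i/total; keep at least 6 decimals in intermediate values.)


Per-symbol terms -p_i * log2(p_i) with p_i = f_i/48:
  p = 5/48 = 0.104167: log2(p) = -3.263034, -p*log2(p) = 0.339899
  p = 4/48 = 0.083333: log2(p) = -3.584963, -p*log2(p) = 0.298747
  p = 10/48 = 0.208333: log2(p) = -2.263034, -p*log2(p) = 0.471466
  p = 4/48 = 0.083333: log2(p) = -3.584963, -p*log2(p) = 0.298747
  p = 9/48 = 0.187500: log2(p) = -2.415037, -p*log2(p) = 0.452820
  p = 16/48 = 0.333333: log2(p) = -1.584963, -p*log2(p) = 0.528321
H = 0.339899 + 0.298747 + 0.471466 + 0.298747 + 0.452820 + 0.528321 = 2.390000

H = 2.39 bits/symbol


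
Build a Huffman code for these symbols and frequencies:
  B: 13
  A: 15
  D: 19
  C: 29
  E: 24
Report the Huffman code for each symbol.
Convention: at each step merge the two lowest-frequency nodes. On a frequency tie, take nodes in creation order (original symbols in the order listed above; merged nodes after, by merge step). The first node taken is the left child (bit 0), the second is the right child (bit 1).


Huffman tree construction:
Step 1: Merge B(13) + A(15) = 28
Step 2: Merge D(19) + E(24) = 43
Step 3: Merge (B+A)(28) + C(29) = 57
Step 4: Merge (D+E)(43) + ((B+A)+C)(57) = 100
Read each symbol's code off the tree from the root (left child = 0, right child = 1).

Codes:
  B: 100 (length 3)
  A: 101 (length 3)
  D: 00 (length 2)
  C: 11 (length 2)
  E: 01 (length 2)
Average code length: 228/100 = 2.2800 bits/symbol


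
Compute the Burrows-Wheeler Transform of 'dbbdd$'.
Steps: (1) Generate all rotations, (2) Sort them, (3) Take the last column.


Rotations (sorted):
  0: $dbbdd -> last char: d
  1: bbdd$d -> last char: d
  2: bdd$db -> last char: b
  3: d$dbbd -> last char: d
  4: dbbdd$ -> last char: $
  5: dd$dbb -> last char: b


BWT = ddbd$b


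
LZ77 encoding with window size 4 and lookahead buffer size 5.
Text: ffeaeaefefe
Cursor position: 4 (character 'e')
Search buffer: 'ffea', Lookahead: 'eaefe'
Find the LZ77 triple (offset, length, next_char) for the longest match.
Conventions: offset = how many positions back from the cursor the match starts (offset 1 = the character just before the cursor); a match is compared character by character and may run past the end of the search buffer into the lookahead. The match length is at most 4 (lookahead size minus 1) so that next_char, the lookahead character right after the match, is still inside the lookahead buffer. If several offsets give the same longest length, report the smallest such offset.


Try each offset into the search buffer:
  offset=1 (pos 3, char 'a'): match length 0
  offset=2 (pos 2, char 'e'): match length 3
  offset=3 (pos 1, char 'f'): match length 0
  offset=4 (pos 0, char 'f'): match length 0
Longest match has length 3 at offset 2.
next_char = character at position 4 + 3 = 7 -> 'f'

Best match: offset=2, length=3 (matching 'eae' starting at position 2)
LZ77 triple: (2, 3, 'f')


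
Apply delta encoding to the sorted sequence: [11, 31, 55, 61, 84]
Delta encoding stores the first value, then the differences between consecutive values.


First value: 11
Deltas:
  31 - 11 = 20
  55 - 31 = 24
  61 - 55 = 6
  84 - 61 = 23


Delta encoded: [11, 20, 24, 6, 23]


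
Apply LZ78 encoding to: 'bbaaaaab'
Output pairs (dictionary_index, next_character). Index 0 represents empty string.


LZ78 encoding steps:
Dictionary: {0: ''}
Step 1: w='' (idx 0), next='b' -> output (0, 'b'), add 'b' as idx 1
Step 2: w='b' (idx 1), next='a' -> output (1, 'a'), add 'ba' as idx 2
Step 3: w='' (idx 0), next='a' -> output (0, 'a'), add 'a' as idx 3
Step 4: w='a' (idx 3), next='a' -> output (3, 'a'), add 'aa' as idx 4
Step 5: w='a' (idx 3), next='b' -> output (3, 'b'), add 'ab' as idx 5


Encoded: [(0, 'b'), (1, 'a'), (0, 'a'), (3, 'a'), (3, 'b')]


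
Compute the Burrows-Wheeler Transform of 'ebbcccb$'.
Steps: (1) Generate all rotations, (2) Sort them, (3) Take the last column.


Rotations (sorted):
  0: $ebbcccb -> last char: b
  1: b$ebbccc -> last char: c
  2: bbcccb$e -> last char: e
  3: bcccb$eb -> last char: b
  4: cb$ebbcc -> last char: c
  5: ccb$ebbc -> last char: c
  6: cccb$ebb -> last char: b
  7: ebbcccb$ -> last char: $


BWT = bcebccb$


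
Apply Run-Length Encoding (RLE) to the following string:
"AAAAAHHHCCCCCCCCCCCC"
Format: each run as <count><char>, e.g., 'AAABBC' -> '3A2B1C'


Scanning runs left to right:
  i=0: run of 'A' x 5 -> '5A'
  i=5: run of 'H' x 3 -> '3H'
  i=8: run of 'C' x 12 -> '12C'

RLE = 5A3H12C


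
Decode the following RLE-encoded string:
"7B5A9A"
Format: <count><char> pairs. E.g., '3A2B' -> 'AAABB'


Expanding each <count><char> pair:
  7B -> 'BBBBBBB'
  5A -> 'AAAAA'
  9A -> 'AAAAAAAAA'

Decoded = BBBBBBBAAAAAAAAAAAAAA


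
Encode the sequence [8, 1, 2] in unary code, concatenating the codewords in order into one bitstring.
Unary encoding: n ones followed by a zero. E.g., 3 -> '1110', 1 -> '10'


Encode each number as n ones followed by a terminating 0:
  8 -> 111111110 (9 bits)
  1 -> 10 (2 bits)
  2 -> 110 (3 bits)
Total length = 9 + 2 + 3 = 14 bits.

Unary([8, 1, 2]) = 11111111010110 (14 bits)


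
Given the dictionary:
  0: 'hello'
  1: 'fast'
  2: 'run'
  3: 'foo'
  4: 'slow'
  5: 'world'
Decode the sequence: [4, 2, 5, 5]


Look up each index in the dictionary:
  4 -> 'slow'
  2 -> 'run'
  5 -> 'world'
  5 -> 'world'

Decoded: "slow run world world"


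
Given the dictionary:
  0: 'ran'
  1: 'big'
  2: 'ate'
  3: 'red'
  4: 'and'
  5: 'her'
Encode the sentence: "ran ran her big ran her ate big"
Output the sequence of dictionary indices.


Look up each word in the dictionary:
  'ran' -> 0
  'ran' -> 0
  'her' -> 5
  'big' -> 1
  'ran' -> 0
  'her' -> 5
  'ate' -> 2
  'big' -> 1

Encoded: [0, 0, 5, 1, 0, 5, 2, 1]


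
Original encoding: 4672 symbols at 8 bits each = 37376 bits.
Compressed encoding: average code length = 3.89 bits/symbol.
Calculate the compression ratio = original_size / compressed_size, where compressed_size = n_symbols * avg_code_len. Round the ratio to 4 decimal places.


original_size = n_symbols * orig_bits = 4672 * 8 = 37376 bits
compressed_size = n_symbols * avg_code_len = 4672 * 3.89 = 18174.08 bits
ratio = original_size / compressed_size = 37376 / 18174.08 = 2.0566

Compression ratio = 2.0566


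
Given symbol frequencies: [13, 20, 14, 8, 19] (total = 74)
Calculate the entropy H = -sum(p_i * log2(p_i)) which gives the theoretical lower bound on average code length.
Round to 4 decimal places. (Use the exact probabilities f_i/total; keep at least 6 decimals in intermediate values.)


Per-symbol terms -p_i * log2(p_i) with p_i = f_i/74:
  p = 13/74 = 0.175676: log2(p) = -2.509014, -p*log2(p) = 0.440773
  p = 20/74 = 0.270270: log2(p) = -1.887525, -p*log2(p) = 0.510142
  p = 14/74 = 0.189189: log2(p) = -2.402098, -p*log2(p) = 0.454451
  p = 8/74 = 0.108108: log2(p) = -3.209453, -p*log2(p) = 0.346968
  p = 19/74 = 0.256757: log2(p) = -1.961526, -p*log2(p) = 0.503635
H = 0.440773 + 0.510142 + 0.454451 + 0.346968 + 0.503635 = 2.255969

H = 2.256 bits/symbol


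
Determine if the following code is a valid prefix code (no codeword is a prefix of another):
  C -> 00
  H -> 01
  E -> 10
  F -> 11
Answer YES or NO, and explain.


Checking each pair (does one codeword prefix another?):
  C='00' vs H='01': no prefix
  C='00' vs E='10': no prefix
  C='00' vs F='11': no prefix
  H='01' vs C='00': no prefix
  H='01' vs E='10': no prefix
  H='01' vs F='11': no prefix
  E='10' vs C='00': no prefix
  E='10' vs H='01': no prefix
  E='10' vs F='11': no prefix
  F='11' vs C='00': no prefix
  F='11' vs H='01': no prefix
  F='11' vs E='10': no prefix
No violation found over all pairs.

YES -- this is a valid prefix code. No codeword is a prefix of any other codeword.


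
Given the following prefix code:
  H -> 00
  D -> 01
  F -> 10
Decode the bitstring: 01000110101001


Decoding step by step:
Bits 01 -> D
Bits 00 -> H
Bits 01 -> D
Bits 10 -> F
Bits 10 -> F
Bits 10 -> F
Bits 01 -> D


Decoded message: DHDFFFD


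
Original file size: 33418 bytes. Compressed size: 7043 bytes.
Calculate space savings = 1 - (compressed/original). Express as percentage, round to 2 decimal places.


ratio = compressed/original = 7043/33418 = 0.210755
savings = 1 - ratio = 1 - 0.210755 = 0.789245
as a percentage: 0.789245 * 100 = 78.92%

Space savings = 1 - 7043/33418 = 78.92%


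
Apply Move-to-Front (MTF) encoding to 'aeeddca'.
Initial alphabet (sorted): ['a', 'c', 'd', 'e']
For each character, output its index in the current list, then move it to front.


MTF encoding:
'a': index 0 in ['a', 'c', 'd', 'e'] -> ['a', 'c', 'd', 'e']
'e': index 3 in ['a', 'c', 'd', 'e'] -> ['e', 'a', 'c', 'd']
'e': index 0 in ['e', 'a', 'c', 'd'] -> ['e', 'a', 'c', 'd']
'd': index 3 in ['e', 'a', 'c', 'd'] -> ['d', 'e', 'a', 'c']
'd': index 0 in ['d', 'e', 'a', 'c'] -> ['d', 'e', 'a', 'c']
'c': index 3 in ['d', 'e', 'a', 'c'] -> ['c', 'd', 'e', 'a']
'a': index 3 in ['c', 'd', 'e', 'a'] -> ['a', 'c', 'd', 'e']


Output: [0, 3, 0, 3, 0, 3, 3]


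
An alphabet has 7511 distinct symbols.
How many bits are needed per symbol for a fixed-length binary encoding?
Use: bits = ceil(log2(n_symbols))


log2(7511) = 12.8748
Bracket: 2^12 = 4096 < 7511 <= 2^13 = 8192
So ceil(log2(7511)) = 13

bits = ceil(log2(7511)) = ceil(12.8748) = 13 bits


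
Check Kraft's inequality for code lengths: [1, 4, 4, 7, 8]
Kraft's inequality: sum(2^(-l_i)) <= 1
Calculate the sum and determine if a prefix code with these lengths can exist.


Sum = 2^(-1) + 2^(-4) + 2^(-4) + 2^(-7) + 2^(-8)
    = 0.5 + 0.0625 + 0.0625 + 0.0078125 + 0.00390625
    = 163/256 = 0.63671875
Since 0.63671875 <= 1, Kraft's inequality IS satisfied.
A prefix code with these lengths CAN exist.

Kraft sum = 0.63671875. Satisfied.


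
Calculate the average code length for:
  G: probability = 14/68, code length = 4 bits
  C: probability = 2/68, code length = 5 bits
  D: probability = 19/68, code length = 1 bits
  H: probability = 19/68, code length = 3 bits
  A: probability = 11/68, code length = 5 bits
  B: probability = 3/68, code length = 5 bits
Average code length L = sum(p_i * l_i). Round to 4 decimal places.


Weighted contributions p_i * l_i:
  G: (14/68) * 4 = 56/68
  C: (2/68) * 5 = 10/68
  D: (19/68) * 1 = 19/68
  H: (19/68) * 3 = 57/68
  A: (11/68) * 5 = 55/68
  B: (3/68) * 5 = 15/68
Sum = (56 + 10 + 19 + 57 + 55 + 15)/68 = 212/68

L = 212/68 = 3.1176 bits/symbol


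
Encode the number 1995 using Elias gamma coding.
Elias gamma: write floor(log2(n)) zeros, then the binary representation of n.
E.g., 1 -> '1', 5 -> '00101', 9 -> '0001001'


num_bits = floor(log2(1995)) + 1 = 11
leading_zeros = num_bits - 1 = 10
binary(1995) = 11111001011

Elias gamma(1995) = '0000000000' + '11111001011' = 000000000011111001011 (21 bits)


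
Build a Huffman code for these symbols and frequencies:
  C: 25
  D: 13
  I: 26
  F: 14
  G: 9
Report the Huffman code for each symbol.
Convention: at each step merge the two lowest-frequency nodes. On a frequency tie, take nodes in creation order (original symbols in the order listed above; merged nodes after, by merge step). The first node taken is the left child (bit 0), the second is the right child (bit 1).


Huffman tree construction:
Step 1: Merge G(9) + D(13) = 22
Step 2: Merge F(14) + (G+D)(22) = 36
Step 3: Merge C(25) + I(26) = 51
Step 4: Merge (F+(G+D))(36) + (C+I)(51) = 87
Read each symbol's code off the tree from the root (left child = 0, right child = 1).

Codes:
  C: 10 (length 2)
  D: 011 (length 3)
  I: 11 (length 2)
  F: 00 (length 2)
  G: 010 (length 3)
Average code length: 196/87 = 2.2529 bits/symbol


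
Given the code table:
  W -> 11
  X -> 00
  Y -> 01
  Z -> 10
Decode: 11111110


Decoding:
11 -> W
11 -> W
11 -> W
10 -> Z


Result: WWWZ


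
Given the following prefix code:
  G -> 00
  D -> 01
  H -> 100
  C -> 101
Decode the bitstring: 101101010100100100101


Decoding step by step:
Bits 101 -> C
Bits 101 -> C
Bits 01 -> D
Bits 01 -> D
Bits 00 -> G
Bits 100 -> H
Bits 100 -> H
Bits 101 -> C


Decoded message: CCDDGHHC


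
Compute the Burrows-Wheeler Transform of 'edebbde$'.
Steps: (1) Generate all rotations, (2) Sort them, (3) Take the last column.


Rotations (sorted):
  0: $edebbde -> last char: e
  1: bbde$ede -> last char: e
  2: bde$edeb -> last char: b
  3: de$edebb -> last char: b
  4: debbde$e -> last char: e
  5: e$edebbd -> last char: d
  6: ebbde$ed -> last char: d
  7: edebbde$ -> last char: $


BWT = eebbedd$


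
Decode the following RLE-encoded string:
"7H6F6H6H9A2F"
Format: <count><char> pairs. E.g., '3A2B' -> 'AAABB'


Expanding each <count><char> pair:
  7H -> 'HHHHHHH'
  6F -> 'FFFFFF'
  6H -> 'HHHHHH'
  6H -> 'HHHHHH'
  9A -> 'AAAAAAAAA'
  2F -> 'FF'

Decoded = HHHHHHHFFFFFFHHHHHHHHHHHHAAAAAAAAAFF


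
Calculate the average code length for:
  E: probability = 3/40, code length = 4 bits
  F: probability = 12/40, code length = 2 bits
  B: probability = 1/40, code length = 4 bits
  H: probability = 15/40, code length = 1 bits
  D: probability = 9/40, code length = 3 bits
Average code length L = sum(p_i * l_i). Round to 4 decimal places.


Weighted contributions p_i * l_i:
  E: (3/40) * 4 = 12/40
  F: (12/40) * 2 = 24/40
  B: (1/40) * 4 = 4/40
  H: (15/40) * 1 = 15/40
  D: (9/40) * 3 = 27/40
Sum = (12 + 24 + 4 + 15 + 27)/40 = 82/40

L = 82/40 = 2.0500 bits/symbol


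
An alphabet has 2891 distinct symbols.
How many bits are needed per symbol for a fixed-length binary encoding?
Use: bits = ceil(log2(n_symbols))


log2(2891) = 11.4974
Bracket: 2^11 = 2048 < 2891 <= 2^12 = 4096
So ceil(log2(2891)) = 12

bits = ceil(log2(2891)) = ceil(11.4974) = 12 bits


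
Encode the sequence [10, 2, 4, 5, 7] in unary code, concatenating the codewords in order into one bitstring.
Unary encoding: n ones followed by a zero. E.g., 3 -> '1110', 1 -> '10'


Encode each number as n ones followed by a terminating 0:
  10 -> 11111111110 (11 bits)
  2 -> 110 (3 bits)
  4 -> 11110 (5 bits)
  5 -> 111110 (6 bits)
  7 -> 11111110 (8 bits)
Total length = 11 + 3 + 5 + 6 + 8 = 33 bits.

Unary([10, 2, 4, 5, 7]) = 111111111101101111011111011111110 (33 bits)


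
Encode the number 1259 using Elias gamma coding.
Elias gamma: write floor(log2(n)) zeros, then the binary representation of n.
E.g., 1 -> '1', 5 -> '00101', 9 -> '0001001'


num_bits = floor(log2(1259)) + 1 = 11
leading_zeros = num_bits - 1 = 10
binary(1259) = 10011101011

Elias gamma(1259) = '0000000000' + '10011101011' = 000000000010011101011 (21 bits)


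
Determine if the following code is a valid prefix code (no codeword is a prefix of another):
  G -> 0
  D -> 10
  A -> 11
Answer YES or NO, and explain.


Checking each pair (does one codeword prefix another?):
  G='0' vs D='10': no prefix
  G='0' vs A='11': no prefix
  D='10' vs G='0': no prefix
  D='10' vs A='11': no prefix
  A='11' vs G='0': no prefix
  A='11' vs D='10': no prefix
No violation found over all pairs.

YES -- this is a valid prefix code. No codeword is a prefix of any other codeword.


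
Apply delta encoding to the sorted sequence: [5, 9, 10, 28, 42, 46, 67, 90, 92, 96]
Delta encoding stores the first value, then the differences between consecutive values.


First value: 5
Deltas:
  9 - 5 = 4
  10 - 9 = 1
  28 - 10 = 18
  42 - 28 = 14
  46 - 42 = 4
  67 - 46 = 21
  90 - 67 = 23
  92 - 90 = 2
  96 - 92 = 4


Delta encoded: [5, 4, 1, 18, 14, 4, 21, 23, 2, 4]


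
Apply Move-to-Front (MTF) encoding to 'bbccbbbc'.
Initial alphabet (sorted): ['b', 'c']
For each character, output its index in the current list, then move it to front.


MTF encoding:
'b': index 0 in ['b', 'c'] -> ['b', 'c']
'b': index 0 in ['b', 'c'] -> ['b', 'c']
'c': index 1 in ['b', 'c'] -> ['c', 'b']
'c': index 0 in ['c', 'b'] -> ['c', 'b']
'b': index 1 in ['c', 'b'] -> ['b', 'c']
'b': index 0 in ['b', 'c'] -> ['b', 'c']
'b': index 0 in ['b', 'c'] -> ['b', 'c']
'c': index 1 in ['b', 'c'] -> ['c', 'b']


Output: [0, 0, 1, 0, 1, 0, 0, 1]


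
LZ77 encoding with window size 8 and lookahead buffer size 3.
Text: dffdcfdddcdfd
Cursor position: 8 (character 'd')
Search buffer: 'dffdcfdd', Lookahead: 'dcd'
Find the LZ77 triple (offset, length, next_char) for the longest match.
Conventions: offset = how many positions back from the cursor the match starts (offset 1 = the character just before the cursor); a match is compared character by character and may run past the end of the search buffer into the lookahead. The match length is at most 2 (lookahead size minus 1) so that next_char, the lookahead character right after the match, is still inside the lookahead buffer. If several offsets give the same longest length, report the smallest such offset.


Try each offset into the search buffer:
  offset=1 (pos 7, char 'd'): match length 1
  offset=2 (pos 6, char 'd'): match length 1
  offset=3 (pos 5, char 'f'): match length 0
  offset=4 (pos 4, char 'c'): match length 0
  offset=5 (pos 3, char 'd'): match length 2
  offset=6 (pos 2, char 'f'): match length 0
  offset=7 (pos 1, char 'f'): match length 0
  offset=8 (pos 0, char 'd'): match length 1
Longest match has length 2 at offset 5.
next_char = character at position 8 + 2 = 10 -> 'd'

Best match: offset=5, length=2 (matching 'dc' starting at position 3)
LZ77 triple: (5, 2, 'd')


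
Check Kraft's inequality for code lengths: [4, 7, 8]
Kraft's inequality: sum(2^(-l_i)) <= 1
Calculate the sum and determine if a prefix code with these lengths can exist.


Sum = 2^(-4) + 2^(-7) + 2^(-8)
    = 0.0625 + 0.0078125 + 0.00390625
    = 19/256 = 0.07421875
Since 0.07421875 <= 1, Kraft's inequality IS satisfied.
A prefix code with these lengths CAN exist.

Kraft sum = 0.07421875. Satisfied.


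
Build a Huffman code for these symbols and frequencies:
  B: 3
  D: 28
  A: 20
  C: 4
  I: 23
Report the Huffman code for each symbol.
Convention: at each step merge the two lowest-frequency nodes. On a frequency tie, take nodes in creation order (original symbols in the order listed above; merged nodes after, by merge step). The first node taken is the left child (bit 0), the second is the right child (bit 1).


Huffman tree construction:
Step 1: Merge B(3) + C(4) = 7
Step 2: Merge (B+C)(7) + A(20) = 27
Step 3: Merge I(23) + ((B+C)+A)(27) = 50
Step 4: Merge D(28) + (I+((B+C)+A))(50) = 78
Read each symbol's code off the tree from the root (left child = 0, right child = 1).

Codes:
  B: 1100 (length 4)
  D: 0 (length 1)
  A: 111 (length 3)
  C: 1101 (length 4)
  I: 10 (length 2)
Average code length: 162/78 = 2.0769 bits/symbol


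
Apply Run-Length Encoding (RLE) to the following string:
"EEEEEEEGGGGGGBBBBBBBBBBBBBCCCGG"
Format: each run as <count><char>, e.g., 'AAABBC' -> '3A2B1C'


Scanning runs left to right:
  i=0: run of 'E' x 7 -> '7E'
  i=7: run of 'G' x 6 -> '6G'
  i=13: run of 'B' x 13 -> '13B'
  i=26: run of 'C' x 3 -> '3C'
  i=29: run of 'G' x 2 -> '2G'

RLE = 7E6G13B3C2G


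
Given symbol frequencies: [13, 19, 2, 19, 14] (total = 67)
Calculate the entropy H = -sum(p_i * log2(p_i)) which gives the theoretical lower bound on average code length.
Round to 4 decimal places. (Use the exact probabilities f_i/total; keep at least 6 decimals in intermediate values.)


Per-symbol terms -p_i * log2(p_i) with p_i = f_i/67:
  p = 13/67 = 0.194030: log2(p) = -2.365649, -p*log2(p) = 0.459007
  p = 19/67 = 0.283582: log2(p) = -1.818162, -p*log2(p) = 0.515598
  p = 2/67 = 0.029851: log2(p) = -5.066089, -p*log2(p) = 0.151227
  p = 19/67 = 0.283582: log2(p) = -1.818162, -p*log2(p) = 0.515598
  p = 14/67 = 0.208955: log2(p) = -2.258734, -p*log2(p) = 0.471974
H = 0.459007 + 0.515598 + 0.151227 + 0.515598 + 0.471974 = 2.113404

H = 2.1134 bits/symbol


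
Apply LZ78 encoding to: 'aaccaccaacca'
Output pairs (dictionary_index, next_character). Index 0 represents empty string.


LZ78 encoding steps:
Dictionary: {0: ''}
Step 1: w='' (idx 0), next='a' -> output (0, 'a'), add 'a' as idx 1
Step 2: w='a' (idx 1), next='c' -> output (1, 'c'), add 'ac' as idx 2
Step 3: w='' (idx 0), next='c' -> output (0, 'c'), add 'c' as idx 3
Step 4: w='ac' (idx 2), next='c' -> output (2, 'c'), add 'acc' as idx 4
Step 5: w='a' (idx 1), next='a' -> output (1, 'a'), add 'aa' as idx 5
Step 6: w='c' (idx 3), next='c' -> output (3, 'c'), add 'cc' as idx 6
Step 7: w='a' (idx 1), end of input -> output (1, '')


Encoded: [(0, 'a'), (1, 'c'), (0, 'c'), (2, 'c'), (1, 'a'), (3, 'c'), (1, '')]


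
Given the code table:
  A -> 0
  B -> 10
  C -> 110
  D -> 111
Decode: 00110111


Decoding:
0 -> A
0 -> A
110 -> C
111 -> D


Result: AACD


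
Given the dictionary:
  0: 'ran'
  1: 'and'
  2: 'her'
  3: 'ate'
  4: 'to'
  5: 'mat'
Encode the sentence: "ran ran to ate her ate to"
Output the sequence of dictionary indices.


Look up each word in the dictionary:
  'ran' -> 0
  'ran' -> 0
  'to' -> 4
  'ate' -> 3
  'her' -> 2
  'ate' -> 3
  'to' -> 4

Encoded: [0, 0, 4, 3, 2, 3, 4]


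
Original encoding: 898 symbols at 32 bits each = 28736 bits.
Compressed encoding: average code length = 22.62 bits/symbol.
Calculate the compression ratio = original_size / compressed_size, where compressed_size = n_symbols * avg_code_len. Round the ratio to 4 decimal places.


original_size = n_symbols * orig_bits = 898 * 32 = 28736 bits
compressed_size = n_symbols * avg_code_len = 898 * 22.62 = 20312.76 bits
ratio = original_size / compressed_size = 28736 / 20312.76 = 1.4147

Compression ratio = 1.4147


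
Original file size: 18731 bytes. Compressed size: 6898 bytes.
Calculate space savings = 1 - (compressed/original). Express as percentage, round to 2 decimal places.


ratio = compressed/original = 6898/18731 = 0.368267
savings = 1 - ratio = 1 - 0.368267 = 0.631733
as a percentage: 0.631733 * 100 = 63.17%

Space savings = 1 - 6898/18731 = 63.17%


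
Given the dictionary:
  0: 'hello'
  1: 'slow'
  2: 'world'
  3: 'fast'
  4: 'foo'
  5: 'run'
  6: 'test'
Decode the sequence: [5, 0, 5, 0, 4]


Look up each index in the dictionary:
  5 -> 'run'
  0 -> 'hello'
  5 -> 'run'
  0 -> 'hello'
  4 -> 'foo'

Decoded: "run hello run hello foo"


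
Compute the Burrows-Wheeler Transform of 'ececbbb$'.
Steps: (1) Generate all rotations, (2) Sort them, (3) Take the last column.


Rotations (sorted):
  0: $ececbbb -> last char: b
  1: b$ececbb -> last char: b
  2: bb$ececb -> last char: b
  3: bbb$ecec -> last char: c
  4: cbbb$ece -> last char: e
  5: cecbbb$e -> last char: e
  6: ecbbb$ec -> last char: c
  7: ececbbb$ -> last char: $


BWT = bbbceec$


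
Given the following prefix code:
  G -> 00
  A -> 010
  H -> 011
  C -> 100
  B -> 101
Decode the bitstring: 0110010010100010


Decoding step by step:
Bits 011 -> H
Bits 00 -> G
Bits 100 -> C
Bits 101 -> B
Bits 00 -> G
Bits 010 -> A


Decoded message: HGCBGA


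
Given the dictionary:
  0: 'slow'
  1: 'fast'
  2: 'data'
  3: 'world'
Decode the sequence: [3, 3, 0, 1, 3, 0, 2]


Look up each index in the dictionary:
  3 -> 'world'
  3 -> 'world'
  0 -> 'slow'
  1 -> 'fast'
  3 -> 'world'
  0 -> 'slow'
  2 -> 'data'

Decoded: "world world slow fast world slow data"


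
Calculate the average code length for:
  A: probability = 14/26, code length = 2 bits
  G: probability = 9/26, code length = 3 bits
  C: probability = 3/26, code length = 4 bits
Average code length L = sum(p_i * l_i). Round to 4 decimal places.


Weighted contributions p_i * l_i:
  A: (14/26) * 2 = 28/26
  G: (9/26) * 3 = 27/26
  C: (3/26) * 4 = 12/26
Sum = (28 + 27 + 12)/26 = 67/26

L = 67/26 = 2.5769 bits/symbol


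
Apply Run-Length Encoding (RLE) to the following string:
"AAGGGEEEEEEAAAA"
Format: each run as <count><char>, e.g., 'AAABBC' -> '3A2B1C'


Scanning runs left to right:
  i=0: run of 'A' x 2 -> '2A'
  i=2: run of 'G' x 3 -> '3G'
  i=5: run of 'E' x 6 -> '6E'
  i=11: run of 'A' x 4 -> '4A'

RLE = 2A3G6E4A


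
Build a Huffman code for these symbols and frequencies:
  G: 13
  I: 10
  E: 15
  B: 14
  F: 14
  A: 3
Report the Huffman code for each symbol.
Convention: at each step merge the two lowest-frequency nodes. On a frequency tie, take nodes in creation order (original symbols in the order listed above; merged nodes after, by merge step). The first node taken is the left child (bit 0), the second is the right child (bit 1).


Huffman tree construction:
Step 1: Merge A(3) + I(10) = 13
Step 2: Merge G(13) + (A+I)(13) = 26
Step 3: Merge B(14) + F(14) = 28
Step 4: Merge E(15) + (G+(A+I))(26) = 41
Step 5: Merge (B+F)(28) + (E+(G+(A+I)))(41) = 69
Read each symbol's code off the tree from the root (left child = 0, right child = 1).

Codes:
  G: 110 (length 3)
  I: 1111 (length 4)
  E: 10 (length 2)
  B: 00 (length 2)
  F: 01 (length 2)
  A: 1110 (length 4)
Average code length: 177/69 = 2.5652 bits/symbol


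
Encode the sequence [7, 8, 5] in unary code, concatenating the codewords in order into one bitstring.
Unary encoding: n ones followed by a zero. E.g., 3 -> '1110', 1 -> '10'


Encode each number as n ones followed by a terminating 0:
  7 -> 11111110 (8 bits)
  8 -> 111111110 (9 bits)
  5 -> 111110 (6 bits)
Total length = 8 + 9 + 6 = 23 bits.

Unary([7, 8, 5]) = 11111110111111110111110 (23 bits)


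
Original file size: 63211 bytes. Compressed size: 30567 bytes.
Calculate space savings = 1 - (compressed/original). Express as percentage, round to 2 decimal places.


ratio = compressed/original = 30567/63211 = 0.483571
savings = 1 - ratio = 1 - 0.483571 = 0.516429
as a percentage: 0.516429 * 100 = 51.64%

Space savings = 1 - 30567/63211 = 51.64%


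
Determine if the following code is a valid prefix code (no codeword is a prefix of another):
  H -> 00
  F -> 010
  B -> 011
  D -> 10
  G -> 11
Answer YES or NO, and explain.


Checking each pair (does one codeword prefix another?):
  H='00' vs F='010': no prefix
  H='00' vs B='011': no prefix
  H='00' vs D='10': no prefix
  H='00' vs G='11': no prefix
  F='010' vs H='00': no prefix
  F='010' vs B='011': no prefix
  F='010' vs D='10': no prefix
  F='010' vs G='11': no prefix
  B='011' vs H='00': no prefix
  B='011' vs F='010': no prefix
  B='011' vs D='10': no prefix
  B='011' vs G='11': no prefix
  D='10' vs H='00': no prefix
  D='10' vs F='010': no prefix
  D='10' vs B='011': no prefix
  D='10' vs G='11': no prefix
  G='11' vs H='00': no prefix
  G='11' vs F='010': no prefix
  G='11' vs B='011': no prefix
  G='11' vs D='10': no prefix
No violation found over all pairs.

YES -- this is a valid prefix code. No codeword is a prefix of any other codeword.


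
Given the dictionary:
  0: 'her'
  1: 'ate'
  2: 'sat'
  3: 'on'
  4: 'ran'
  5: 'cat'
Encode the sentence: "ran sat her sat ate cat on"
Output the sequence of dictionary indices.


Look up each word in the dictionary:
  'ran' -> 4
  'sat' -> 2
  'her' -> 0
  'sat' -> 2
  'ate' -> 1
  'cat' -> 5
  'on' -> 3

Encoded: [4, 2, 0, 2, 1, 5, 3]


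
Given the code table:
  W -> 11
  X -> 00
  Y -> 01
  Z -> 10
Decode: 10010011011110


Decoding:
10 -> Z
01 -> Y
00 -> X
11 -> W
01 -> Y
11 -> W
10 -> Z


Result: ZYXWYWZ


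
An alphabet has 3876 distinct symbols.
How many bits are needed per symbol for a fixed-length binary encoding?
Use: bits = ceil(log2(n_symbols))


log2(3876) = 11.9204
Bracket: 2^11 = 2048 < 3876 <= 2^12 = 4096
So ceil(log2(3876)) = 12

bits = ceil(log2(3876)) = ceil(11.9204) = 12 bits


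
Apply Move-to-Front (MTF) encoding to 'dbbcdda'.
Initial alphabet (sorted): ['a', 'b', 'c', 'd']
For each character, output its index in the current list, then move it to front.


MTF encoding:
'd': index 3 in ['a', 'b', 'c', 'd'] -> ['d', 'a', 'b', 'c']
'b': index 2 in ['d', 'a', 'b', 'c'] -> ['b', 'd', 'a', 'c']
'b': index 0 in ['b', 'd', 'a', 'c'] -> ['b', 'd', 'a', 'c']
'c': index 3 in ['b', 'd', 'a', 'c'] -> ['c', 'b', 'd', 'a']
'd': index 2 in ['c', 'b', 'd', 'a'] -> ['d', 'c', 'b', 'a']
'd': index 0 in ['d', 'c', 'b', 'a'] -> ['d', 'c', 'b', 'a']
'a': index 3 in ['d', 'c', 'b', 'a'] -> ['a', 'd', 'c', 'b']


Output: [3, 2, 0, 3, 2, 0, 3]


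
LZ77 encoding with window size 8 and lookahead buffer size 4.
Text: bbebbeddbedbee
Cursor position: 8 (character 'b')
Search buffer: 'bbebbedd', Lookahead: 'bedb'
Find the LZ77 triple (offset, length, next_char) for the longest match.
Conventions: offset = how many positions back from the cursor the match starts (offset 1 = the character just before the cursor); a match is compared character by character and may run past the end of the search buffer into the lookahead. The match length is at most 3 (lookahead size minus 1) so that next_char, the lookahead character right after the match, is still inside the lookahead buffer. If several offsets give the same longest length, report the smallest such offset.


Try each offset into the search buffer:
  offset=1 (pos 7, char 'd'): match length 0
  offset=2 (pos 6, char 'd'): match length 0
  offset=3 (pos 5, char 'e'): match length 0
  offset=4 (pos 4, char 'b'): match length 3
  offset=5 (pos 3, char 'b'): match length 1
  offset=6 (pos 2, char 'e'): match length 0
  offset=7 (pos 1, char 'b'): match length 2
  offset=8 (pos 0, char 'b'): match length 1
Longest match has length 3 at offset 4.
next_char = character at position 8 + 3 = 11 -> 'b'

Best match: offset=4, length=3 (matching 'bed' starting at position 4)
LZ77 triple: (4, 3, 'b')


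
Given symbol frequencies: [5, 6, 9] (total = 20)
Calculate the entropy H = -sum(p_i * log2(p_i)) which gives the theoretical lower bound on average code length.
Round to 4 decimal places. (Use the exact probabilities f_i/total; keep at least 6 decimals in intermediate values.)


Per-symbol terms -p_i * log2(p_i) with p_i = f_i/20:
  p = 5/20 = 0.250000: log2(p) = -2.000000, -p*log2(p) = 0.500000
  p = 6/20 = 0.300000: log2(p) = -1.736966, -p*log2(p) = 0.521090
  p = 9/20 = 0.450000: log2(p) = -1.152003, -p*log2(p) = 0.518401
H = 0.500000 + 0.521090 + 0.518401 = 1.539491

H = 1.5395 bits/symbol


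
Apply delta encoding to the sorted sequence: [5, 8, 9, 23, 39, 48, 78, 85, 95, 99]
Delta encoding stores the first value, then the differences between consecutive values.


First value: 5
Deltas:
  8 - 5 = 3
  9 - 8 = 1
  23 - 9 = 14
  39 - 23 = 16
  48 - 39 = 9
  78 - 48 = 30
  85 - 78 = 7
  95 - 85 = 10
  99 - 95 = 4


Delta encoded: [5, 3, 1, 14, 16, 9, 30, 7, 10, 4]


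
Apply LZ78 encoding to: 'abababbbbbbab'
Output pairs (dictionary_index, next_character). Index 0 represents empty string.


LZ78 encoding steps:
Dictionary: {0: ''}
Step 1: w='' (idx 0), next='a' -> output (0, 'a'), add 'a' as idx 1
Step 2: w='' (idx 0), next='b' -> output (0, 'b'), add 'b' as idx 2
Step 3: w='a' (idx 1), next='b' -> output (1, 'b'), add 'ab' as idx 3
Step 4: w='ab' (idx 3), next='b' -> output (3, 'b'), add 'abb' as idx 4
Step 5: w='b' (idx 2), next='b' -> output (2, 'b'), add 'bb' as idx 5
Step 6: w='bb' (idx 5), next='a' -> output (5, 'a'), add 'bba' as idx 6
Step 7: w='b' (idx 2), end of input -> output (2, '')


Encoded: [(0, 'a'), (0, 'b'), (1, 'b'), (3, 'b'), (2, 'b'), (5, 'a'), (2, '')]


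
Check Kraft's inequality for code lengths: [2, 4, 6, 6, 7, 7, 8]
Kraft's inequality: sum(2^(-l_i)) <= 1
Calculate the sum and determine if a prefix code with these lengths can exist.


Sum = 2^(-2) + 2^(-4) + 2^(-6) + 2^(-6) + 2^(-7) + 2^(-7) + 2^(-8)
    = 0.25 + 0.0625 + 0.015625 + 0.015625 + 0.0078125 + 0.0078125 + 0.00390625
    = 93/256 = 0.36328125
Since 0.36328125 <= 1, Kraft's inequality IS satisfied.
A prefix code with these lengths CAN exist.

Kraft sum = 0.36328125. Satisfied.


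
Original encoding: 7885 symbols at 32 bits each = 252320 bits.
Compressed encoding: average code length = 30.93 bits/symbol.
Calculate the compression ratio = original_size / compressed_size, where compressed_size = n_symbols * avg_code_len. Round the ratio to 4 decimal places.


original_size = n_symbols * orig_bits = 7885 * 32 = 252320 bits
compressed_size = n_symbols * avg_code_len = 7885 * 30.93 = 243883.05 bits
ratio = original_size / compressed_size = 252320 / 243883.05 = 1.0346

Compression ratio = 1.0346


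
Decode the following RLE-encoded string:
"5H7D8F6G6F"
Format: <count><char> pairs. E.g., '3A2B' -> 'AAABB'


Expanding each <count><char> pair:
  5H -> 'HHHHH'
  7D -> 'DDDDDDD'
  8F -> 'FFFFFFFF'
  6G -> 'GGGGGG'
  6F -> 'FFFFFF'

Decoded = HHHHHDDDDDDDFFFFFFFFGGGGGGFFFFFF


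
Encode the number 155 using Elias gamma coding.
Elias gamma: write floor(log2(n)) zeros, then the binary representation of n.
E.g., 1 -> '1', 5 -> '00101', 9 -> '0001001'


num_bits = floor(log2(155)) + 1 = 8
leading_zeros = num_bits - 1 = 7
binary(155) = 10011011

Elias gamma(155) = '0000000' + '10011011' = 000000010011011 (15 bits)


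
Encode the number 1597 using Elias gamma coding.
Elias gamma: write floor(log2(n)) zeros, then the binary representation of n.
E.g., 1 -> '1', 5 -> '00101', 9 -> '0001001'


num_bits = floor(log2(1597)) + 1 = 11
leading_zeros = num_bits - 1 = 10
binary(1597) = 11000111101

Elias gamma(1597) = '0000000000' + '11000111101' = 000000000011000111101 (21 bits)


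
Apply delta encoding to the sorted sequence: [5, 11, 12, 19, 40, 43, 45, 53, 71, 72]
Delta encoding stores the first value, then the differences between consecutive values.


First value: 5
Deltas:
  11 - 5 = 6
  12 - 11 = 1
  19 - 12 = 7
  40 - 19 = 21
  43 - 40 = 3
  45 - 43 = 2
  53 - 45 = 8
  71 - 53 = 18
  72 - 71 = 1


Delta encoded: [5, 6, 1, 7, 21, 3, 2, 8, 18, 1]
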